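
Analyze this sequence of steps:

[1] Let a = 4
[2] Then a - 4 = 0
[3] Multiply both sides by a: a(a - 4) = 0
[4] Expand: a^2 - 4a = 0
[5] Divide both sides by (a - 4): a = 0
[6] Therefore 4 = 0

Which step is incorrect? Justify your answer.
Step 5: Divide both sides by (a - 4): a = 0

Step 5 divides both sides by (a - 4). However, since a = 4, we have (a - 4) = 0. Division by zero is undefined, making this step invalid.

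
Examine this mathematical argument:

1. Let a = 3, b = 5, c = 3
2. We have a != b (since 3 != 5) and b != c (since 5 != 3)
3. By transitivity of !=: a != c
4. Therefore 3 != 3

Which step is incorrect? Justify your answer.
Step 3: By transitivity of !=: a != c

Step 3 incorrectly applies transitivity to the '!=' relation. Transitivity states: if a R b and b R c, then a R c. However, '!=' is not transitive. Counterexample: 3 != 5 and 5 != 3, but 3 = 3 (both equal 3). Transitivity holds for relations like <, <=, =, but not for !=.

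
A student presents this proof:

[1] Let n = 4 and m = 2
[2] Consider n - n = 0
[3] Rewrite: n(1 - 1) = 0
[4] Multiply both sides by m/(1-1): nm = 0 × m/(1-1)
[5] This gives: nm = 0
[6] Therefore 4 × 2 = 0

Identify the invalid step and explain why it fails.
Step 4: Multiply both sides by m/(1-1): nm = 0 × m/(1-1)

Step 4 multiplies both sides by m/(1-1). However, 1-1 = 0, so this is multiplication by m/0, which is undefined. We cannot multiply by an undefined expression.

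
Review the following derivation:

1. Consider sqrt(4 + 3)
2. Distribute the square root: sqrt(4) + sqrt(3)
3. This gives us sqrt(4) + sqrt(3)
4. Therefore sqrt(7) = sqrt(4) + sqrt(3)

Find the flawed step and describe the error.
Step 2: Distribute the square root: sqrt(4) + sqrt(3)

Step 2 incorrectly 'distributes' the square root over addition. The square root function does not distribute: sqrt(a + b) ≠ sqrt(a) + sqrt(b). In fact, sqrt(4 + 3) = sqrt(7) ≈ 2.6458, while sqrt(4) + sqrt(3) ≈ 3.7321.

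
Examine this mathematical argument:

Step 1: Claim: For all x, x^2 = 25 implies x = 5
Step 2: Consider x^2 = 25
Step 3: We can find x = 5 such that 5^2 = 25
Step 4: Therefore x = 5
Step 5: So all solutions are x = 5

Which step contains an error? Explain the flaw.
Step 4: Therefore x = 5

Step 4 incorrectly concludes that x = 5 is the only solution. The proof shows that x = 5 is A solution (existence), but does not show it is the ONLY solution (uniqueness). In fact, x = -5 is also a solution since (-5)^2 = 25. Finding one solution doesn't prove there are no others.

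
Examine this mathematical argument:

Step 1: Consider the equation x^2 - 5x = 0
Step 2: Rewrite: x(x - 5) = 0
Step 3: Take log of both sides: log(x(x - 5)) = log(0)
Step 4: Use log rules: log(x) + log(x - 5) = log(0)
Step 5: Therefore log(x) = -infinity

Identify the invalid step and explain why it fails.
Step 3: Take log of both sides: log(x(x - 5)) = log(0)

Step 3 takes the logarithm of both sides, resulting in log(0) on the right side. The logarithm is only defined for positive numbers; log(0) is undefined (approaches negative infinity). This operation is invalid.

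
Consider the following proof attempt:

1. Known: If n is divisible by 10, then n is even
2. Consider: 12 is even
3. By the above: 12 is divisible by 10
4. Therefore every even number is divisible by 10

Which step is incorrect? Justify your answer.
Step 3: By the above: 12 is divisible by 10

Step 3 commits the fallacy of affirming the consequent. The known fact 'divisible by 10 → even' does NOT imply 'even → divisible by 10'. That would be the converse, which is false. For example, 12 is even but 12 ÷ 10 = 1.20, which is not an integer.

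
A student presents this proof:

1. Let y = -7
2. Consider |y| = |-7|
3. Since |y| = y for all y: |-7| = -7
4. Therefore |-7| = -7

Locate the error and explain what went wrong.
Step 3: Since |y| = y for all y: |-7| = -7

Step 3 incorrectly states that |y| = y for all y. The correct definition is |y| = y when y >= 0, and |y| = -y when y < 0. Since -7 < 0, we have |-7| = -(-7) = 7, not -7.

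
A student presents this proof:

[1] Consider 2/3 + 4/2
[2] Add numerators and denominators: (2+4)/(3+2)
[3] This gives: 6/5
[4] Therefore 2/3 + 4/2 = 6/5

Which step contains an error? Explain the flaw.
Step 2: Add numerators and denominators: (2+4)/(3+2)

Step 2 incorrectly adds fractions by separately adding numerators and denominators. This is wrong. The correct method requires a common denominator: 2/3 + 4/2 = (2×2 + 4×3)/(3×2) = 16/6 = 8/3. The method used gives 6/5, which is different.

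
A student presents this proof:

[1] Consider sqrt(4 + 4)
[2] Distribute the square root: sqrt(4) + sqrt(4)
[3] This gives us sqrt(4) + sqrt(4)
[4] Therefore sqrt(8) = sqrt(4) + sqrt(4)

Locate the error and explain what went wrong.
Step 2: Distribute the square root: sqrt(4) + sqrt(4)

Step 2 incorrectly 'distributes' the square root over addition. The square root function does not distribute: sqrt(a + b) ≠ sqrt(a) + sqrt(b). In fact, sqrt(4 + 4) = sqrt(8) ≈ 2.8284, while sqrt(4) + sqrt(4) ≈ 4.0000.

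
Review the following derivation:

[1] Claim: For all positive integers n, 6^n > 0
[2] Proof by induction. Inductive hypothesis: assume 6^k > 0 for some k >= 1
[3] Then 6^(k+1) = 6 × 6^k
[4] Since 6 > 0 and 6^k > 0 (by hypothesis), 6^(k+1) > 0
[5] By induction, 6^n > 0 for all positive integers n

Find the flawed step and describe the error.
Step 5: By induction, 6^n > 0 for all positive integers n

Step 5 concludes the proof by induction, but no base case was ever established. A valid induction proof requires: (1) a base case proving 6^1 > 0, and (2) an inductive step showing IF 6^k > 0 THEN 6^(k+1) > 0. Steps 2-4 correctly establish the inductive step, but without the base case the conclusion in step 5 does not follow.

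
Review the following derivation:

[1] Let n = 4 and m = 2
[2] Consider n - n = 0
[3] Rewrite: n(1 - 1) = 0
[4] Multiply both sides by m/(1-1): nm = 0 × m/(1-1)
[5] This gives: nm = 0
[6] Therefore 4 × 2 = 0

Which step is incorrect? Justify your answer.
Step 4: Multiply both sides by m/(1-1): nm = 0 × m/(1-1)

Step 4 multiplies both sides by m/(1-1). However, 1-1 = 0, so this is multiplication by m/0, which is undefined. We cannot multiply by an undefined expression.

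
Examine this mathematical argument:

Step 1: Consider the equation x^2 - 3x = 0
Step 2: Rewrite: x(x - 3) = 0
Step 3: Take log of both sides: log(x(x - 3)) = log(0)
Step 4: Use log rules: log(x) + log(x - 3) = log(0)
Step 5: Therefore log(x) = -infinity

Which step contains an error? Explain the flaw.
Step 3: Take log of both sides: log(x(x - 3)) = log(0)

Step 3 takes the logarithm of both sides, resulting in log(0) on the right side. The logarithm is only defined for positive numbers; log(0) is undefined (approaches negative infinity). This operation is invalid.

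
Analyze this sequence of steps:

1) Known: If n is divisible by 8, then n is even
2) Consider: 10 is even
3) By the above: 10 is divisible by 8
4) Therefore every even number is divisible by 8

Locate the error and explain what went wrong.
Step 3: By the above: 10 is divisible by 8

Step 3 commits the fallacy of affirming the consequent. The known fact 'divisible by 8 → even' does NOT imply 'even → divisible by 8'. That would be the converse, which is false. For example, 10 is even but 10 ÷ 8 = 1.25, which is not an integer.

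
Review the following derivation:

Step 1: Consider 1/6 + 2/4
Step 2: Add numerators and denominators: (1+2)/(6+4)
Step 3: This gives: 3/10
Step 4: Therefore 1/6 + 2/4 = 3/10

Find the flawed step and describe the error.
Step 2: Add numerators and denominators: (1+2)/(6+4)

Step 2 incorrectly adds fractions by separately adding numerators and denominators. This is wrong. The correct method requires a common denominator: 1/6 + 2/4 = (1×4 + 2×6)/(6×4) = 16/24 = 2/3. The method used gives 3/10, which is different.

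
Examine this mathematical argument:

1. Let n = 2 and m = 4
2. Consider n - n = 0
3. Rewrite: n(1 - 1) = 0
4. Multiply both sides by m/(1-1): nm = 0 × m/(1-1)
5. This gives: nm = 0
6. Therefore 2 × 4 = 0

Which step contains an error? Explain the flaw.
Step 4: Multiply both sides by m/(1-1): nm = 0 × m/(1-1)

Step 4 multiplies both sides by m/(1-1). However, 1-1 = 0, so this is multiplication by m/0, which is undefined. We cannot multiply by an undefined expression.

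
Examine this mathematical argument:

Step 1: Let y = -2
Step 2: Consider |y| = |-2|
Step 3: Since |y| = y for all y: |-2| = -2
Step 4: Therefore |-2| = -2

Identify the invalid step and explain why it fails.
Step 3: Since |y| = y for all y: |-2| = -2

Step 3 incorrectly states that |y| = y for all y. The correct definition is |y| = y when y >= 0, and |y| = -y when y < 0. Since -2 < 0, we have |-2| = -(-2) = 2, not -2.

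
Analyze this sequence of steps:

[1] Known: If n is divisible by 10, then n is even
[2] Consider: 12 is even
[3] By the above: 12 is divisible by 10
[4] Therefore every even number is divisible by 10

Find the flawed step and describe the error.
Step 3: By the above: 12 is divisible by 10

Step 3 commits the fallacy of affirming the consequent. The known fact 'divisible by 10 → even' does NOT imply 'even → divisible by 10'. That would be the converse, which is false. For example, 12 is even but 12 ÷ 10 = 1.20, which is not an integer.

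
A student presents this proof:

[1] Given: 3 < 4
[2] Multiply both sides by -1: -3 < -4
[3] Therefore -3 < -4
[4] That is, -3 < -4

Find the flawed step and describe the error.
Step 2: Multiply both sides by -1: -3 < -4

Step 2 multiplies both sides by -1 but fails to reverse the inequality sign. When multiplying (or dividing) an inequality by a negative number, the direction must be reversed. Since 3 < 4, we should get -3 > -4, i.e., -3 > -4.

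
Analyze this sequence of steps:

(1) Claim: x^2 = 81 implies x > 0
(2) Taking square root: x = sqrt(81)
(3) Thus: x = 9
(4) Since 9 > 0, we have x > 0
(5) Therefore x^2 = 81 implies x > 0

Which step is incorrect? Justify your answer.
Step 2: Taking square root: x = sqrt(81)

Step 2 takes the square root and assumes the positive root only. The equation x^2 = 81 actually has two solutions: x = 9 and x = -9. The proof silently assumes x > 0 without justification, then uses this assumption to conclude x > 0, which is circular. The counterexample x = -9 shows the claim is false.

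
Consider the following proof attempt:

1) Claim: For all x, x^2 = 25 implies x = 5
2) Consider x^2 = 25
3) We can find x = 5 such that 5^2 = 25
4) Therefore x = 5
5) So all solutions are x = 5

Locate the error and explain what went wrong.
Step 4: Therefore x = 5

Step 4 incorrectly concludes that x = 5 is the only solution. The proof shows that x = 5 is A solution (existence), but does not show it is the ONLY solution (uniqueness). In fact, x = -5 is also a solution since (-5)^2 = 25. Finding one solution doesn't prove there are no others.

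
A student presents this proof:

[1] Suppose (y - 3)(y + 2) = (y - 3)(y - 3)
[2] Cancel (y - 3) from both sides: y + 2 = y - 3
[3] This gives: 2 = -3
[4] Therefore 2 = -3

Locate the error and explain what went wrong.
Step 2: Cancel (y - 3) from both sides: y + 2 = y - 3

Step 2 cancels (y - 3) from both sides. This is only valid if (y - 3) ≠ 0, i.e., y ≠ 3. When y = 3, both sides equal zero regardless of the other factors. The correct approach requires considering y = 3 as a separate case.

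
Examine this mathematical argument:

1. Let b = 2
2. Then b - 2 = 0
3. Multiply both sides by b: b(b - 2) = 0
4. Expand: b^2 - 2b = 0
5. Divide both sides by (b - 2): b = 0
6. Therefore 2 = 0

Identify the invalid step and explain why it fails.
Step 5: Divide both sides by (b - 2): b = 0

Step 5 divides both sides by (b - 2). However, since b = 2, we have (b - 2) = 0. Division by zero is undefined, making this step invalid.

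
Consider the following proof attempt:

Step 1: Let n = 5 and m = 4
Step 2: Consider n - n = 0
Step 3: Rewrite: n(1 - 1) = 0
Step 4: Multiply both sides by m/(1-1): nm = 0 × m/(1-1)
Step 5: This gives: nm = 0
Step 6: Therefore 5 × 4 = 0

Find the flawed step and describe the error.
Step 4: Multiply both sides by m/(1-1): nm = 0 × m/(1-1)

Step 4 multiplies both sides by m/(1-1). However, 1-1 = 0, so this is multiplication by m/0, which is undefined. We cannot multiply by an undefined expression.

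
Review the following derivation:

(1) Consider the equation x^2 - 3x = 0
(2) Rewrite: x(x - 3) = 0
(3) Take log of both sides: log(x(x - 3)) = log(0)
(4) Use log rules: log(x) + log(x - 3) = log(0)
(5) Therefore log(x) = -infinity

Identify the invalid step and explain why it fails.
Step 3: Take log of both sides: log(x(x - 3)) = log(0)

Step 3 takes the logarithm of both sides, resulting in log(0) on the right side. The logarithm is only defined for positive numbers; log(0) is undefined (approaches negative infinity). This operation is invalid.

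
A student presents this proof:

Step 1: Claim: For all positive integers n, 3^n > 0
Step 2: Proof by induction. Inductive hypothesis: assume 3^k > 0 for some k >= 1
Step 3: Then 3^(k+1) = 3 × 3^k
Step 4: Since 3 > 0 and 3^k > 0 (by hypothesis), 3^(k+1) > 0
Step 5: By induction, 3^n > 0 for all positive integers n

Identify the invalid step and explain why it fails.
Step 5: By induction, 3^n > 0 for all positive integers n

Step 5 concludes the proof by induction, but no base case was ever established. A valid induction proof requires: (1) a base case proving 3^1 > 0, and (2) an inductive step showing IF 3^k > 0 THEN 3^(k+1) > 0. Steps 2-4 correctly establish the inductive step, but without the base case the conclusion in step 5 does not follow.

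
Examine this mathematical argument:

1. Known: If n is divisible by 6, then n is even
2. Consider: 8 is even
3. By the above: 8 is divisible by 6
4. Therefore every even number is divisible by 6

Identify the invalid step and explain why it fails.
Step 3: By the above: 8 is divisible by 6

Step 3 commits the fallacy of affirming the consequent. The known fact 'divisible by 6 → even' does NOT imply 'even → divisible by 6'. That would be the converse, which is false. For example, 8 is even but 8 ÷ 6 = 1.33, which is not an integer.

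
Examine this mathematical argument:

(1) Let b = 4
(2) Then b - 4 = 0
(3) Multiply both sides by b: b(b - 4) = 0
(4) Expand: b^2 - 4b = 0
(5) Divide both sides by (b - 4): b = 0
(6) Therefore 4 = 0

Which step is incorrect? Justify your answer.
Step 5: Divide both sides by (b - 4): b = 0

Step 5 divides both sides by (b - 4). However, since b = 4, we have (b - 4) = 0. Division by zero is undefined, making this step invalid.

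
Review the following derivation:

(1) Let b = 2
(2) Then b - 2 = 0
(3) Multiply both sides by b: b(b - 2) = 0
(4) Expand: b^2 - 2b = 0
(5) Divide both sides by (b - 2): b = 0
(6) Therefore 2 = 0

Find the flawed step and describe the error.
Step 5: Divide both sides by (b - 2): b = 0

Step 5 divides both sides by (b - 2). However, since b = 2, we have (b - 2) = 0. Division by zero is undefined, making this step invalid.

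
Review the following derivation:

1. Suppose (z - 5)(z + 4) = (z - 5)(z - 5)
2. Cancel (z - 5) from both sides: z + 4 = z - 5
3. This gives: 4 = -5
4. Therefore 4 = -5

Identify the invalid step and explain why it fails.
Step 2: Cancel (z - 5) from both sides: z + 4 = z - 5

Step 2 cancels (z - 5) from both sides. This is only valid if (z - 5) ≠ 0, i.e., z ≠ 5. When z = 5, both sides equal zero regardless of the other factors. The correct approach requires considering z = 5 as a separate case.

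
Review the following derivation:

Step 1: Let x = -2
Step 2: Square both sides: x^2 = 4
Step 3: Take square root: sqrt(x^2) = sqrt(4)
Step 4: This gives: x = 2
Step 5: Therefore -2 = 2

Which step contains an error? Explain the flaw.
Step 4: This gives: x = 2

Step 4 incorrectly states that sqrt(x^2) = x. The correct identity is sqrt(x^2) = |x|. Since x = -2 < 0, we have sqrt(x^2) = |-2| = 2, not x = -2.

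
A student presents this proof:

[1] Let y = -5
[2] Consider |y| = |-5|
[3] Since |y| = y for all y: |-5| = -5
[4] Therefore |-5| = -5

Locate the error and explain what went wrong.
Step 3: Since |y| = y for all y: |-5| = -5

Step 3 incorrectly states that |y| = y for all y. The correct definition is |y| = y when y >= 0, and |y| = -y when y < 0. Since -5 < 0, we have |-5| = -(-5) = 5, not -5.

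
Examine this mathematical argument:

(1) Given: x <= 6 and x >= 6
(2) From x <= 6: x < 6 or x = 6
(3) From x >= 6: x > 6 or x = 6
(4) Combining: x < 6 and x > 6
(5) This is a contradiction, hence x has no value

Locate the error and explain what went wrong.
Step 4: Combining: x < 6 and x > 6

Step 4 incorrectly combines the conditions. From x <= 6 and x >= 6, the intersection is x = 6. The error treats the 'or' cases as 'and' requirements. The correct conclusion is that x = 6 is the unique solution, not that no solution exists.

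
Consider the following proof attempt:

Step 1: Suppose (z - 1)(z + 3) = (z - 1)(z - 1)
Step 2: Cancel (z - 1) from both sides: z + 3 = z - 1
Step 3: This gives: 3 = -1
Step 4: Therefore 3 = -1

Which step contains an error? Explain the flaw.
Step 2: Cancel (z - 1) from both sides: z + 3 = z - 1

Step 2 cancels (z - 1) from both sides. This is only valid if (z - 1) ≠ 0, i.e., z ≠ 1. When z = 1, both sides equal zero regardless of the other factors. The correct approach requires considering z = 1 as a separate case.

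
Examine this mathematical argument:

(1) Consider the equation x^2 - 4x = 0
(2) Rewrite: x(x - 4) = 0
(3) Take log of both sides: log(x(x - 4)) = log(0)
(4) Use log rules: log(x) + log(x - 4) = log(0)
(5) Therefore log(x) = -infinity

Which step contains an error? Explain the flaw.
Step 3: Take log of both sides: log(x(x - 4)) = log(0)

Step 3 takes the logarithm of both sides, resulting in log(0) on the right side. The logarithm is only defined for positive numbers; log(0) is undefined (approaches negative infinity). This operation is invalid.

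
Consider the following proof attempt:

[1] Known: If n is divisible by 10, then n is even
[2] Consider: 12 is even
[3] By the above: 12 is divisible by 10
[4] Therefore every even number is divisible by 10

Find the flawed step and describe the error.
Step 3: By the above: 12 is divisible by 10

Step 3 commits the fallacy of affirming the consequent. The known fact 'divisible by 10 → even' does NOT imply 'even → divisible by 10'. That would be the converse, which is false. For example, 12 is even but 12 ÷ 10 = 1.20, which is not an integer.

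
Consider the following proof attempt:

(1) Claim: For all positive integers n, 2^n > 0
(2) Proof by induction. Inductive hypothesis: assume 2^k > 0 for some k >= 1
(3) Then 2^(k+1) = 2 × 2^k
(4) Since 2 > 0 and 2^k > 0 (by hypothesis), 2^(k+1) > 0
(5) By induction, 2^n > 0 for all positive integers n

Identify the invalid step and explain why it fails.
Step 5: By induction, 2^n > 0 for all positive integers n

Step 5 concludes the proof by induction, but no base case was ever established. A valid induction proof requires: (1) a base case proving 2^1 > 0, and (2) an inductive step showing IF 2^k > 0 THEN 2^(k+1) > 0. Steps 2-4 correctly establish the inductive step, but without the base case the conclusion in step 5 does not follow.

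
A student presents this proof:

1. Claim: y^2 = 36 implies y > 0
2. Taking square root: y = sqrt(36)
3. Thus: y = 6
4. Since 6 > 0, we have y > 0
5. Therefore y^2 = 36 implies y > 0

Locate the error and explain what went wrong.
Step 2: Taking square root: y = sqrt(36)

Step 2 takes the square root and assumes the positive root only. The equation y^2 = 36 actually has two solutions: y = 6 and y = -6. The proof silently assumes y > 0 without justification, then uses this assumption to conclude y > 0, which is circular. The counterexample y = -6 shows the claim is false.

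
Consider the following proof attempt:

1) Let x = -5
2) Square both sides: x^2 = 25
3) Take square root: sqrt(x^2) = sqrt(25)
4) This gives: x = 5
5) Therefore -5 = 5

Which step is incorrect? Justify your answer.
Step 4: This gives: x = 5

Step 4 incorrectly states that sqrt(x^2) = x. The correct identity is sqrt(x^2) = |x|. Since x = -5 < 0, we have sqrt(x^2) = |-5| = 5, not x = -5.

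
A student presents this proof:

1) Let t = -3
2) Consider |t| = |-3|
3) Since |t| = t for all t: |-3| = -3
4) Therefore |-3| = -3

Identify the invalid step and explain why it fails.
Step 3: Since |t| = t for all t: |-3| = -3

Step 3 incorrectly states that |t| = t for all t. The correct definition is |t| = t when t >= 0, and |t| = -t when t < 0. Since -3 < 0, we have |-3| = -(-3) = 3, not -3.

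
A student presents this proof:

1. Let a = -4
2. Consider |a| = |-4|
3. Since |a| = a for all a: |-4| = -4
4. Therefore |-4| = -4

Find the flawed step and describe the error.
Step 3: Since |a| = a for all a: |-4| = -4

Step 3 incorrectly states that |a| = a for all a. The correct definition is |a| = a when a >= 0, and |a| = -a when a < 0. Since -4 < 0, we have |-4| = -(-4) = 4, not -4.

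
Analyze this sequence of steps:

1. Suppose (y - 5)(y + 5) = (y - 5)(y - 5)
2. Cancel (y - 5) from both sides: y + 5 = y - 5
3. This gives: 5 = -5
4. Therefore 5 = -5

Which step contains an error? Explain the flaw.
Step 2: Cancel (y - 5) from both sides: y + 5 = y - 5

Step 2 cancels (y - 5) from both sides. This is only valid if (y - 5) ≠ 0, i.e., y ≠ 5. When y = 5, both sides equal zero regardless of the other factors. The correct approach requires considering y = 5 as a separate case.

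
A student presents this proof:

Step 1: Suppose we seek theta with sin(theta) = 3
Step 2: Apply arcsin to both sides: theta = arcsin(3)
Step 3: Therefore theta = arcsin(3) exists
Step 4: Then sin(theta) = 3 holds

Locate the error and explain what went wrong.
Step 2: Apply arcsin to both sides: theta = arcsin(3)

Step 2 applies arcsin to 3. However, arcsin(x) is only defined for x in [-1, 1] because sin(theta) can only produce values in that range. Since |3| > 1, arcsin(3) is undefined. There is no angle whose sine equals 3.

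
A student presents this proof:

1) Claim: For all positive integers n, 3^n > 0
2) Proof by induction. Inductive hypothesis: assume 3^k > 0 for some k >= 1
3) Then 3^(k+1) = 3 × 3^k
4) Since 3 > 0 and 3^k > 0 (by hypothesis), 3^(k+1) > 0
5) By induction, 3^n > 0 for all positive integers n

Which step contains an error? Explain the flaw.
Step 5: By induction, 3^n > 0 for all positive integers n

Step 5 concludes the proof by induction, but no base case was ever established. A valid induction proof requires: (1) a base case proving 3^1 > 0, and (2) an inductive step showing IF 3^k > 0 THEN 3^(k+1) > 0. Steps 2-4 correctly establish the inductive step, but without the base case the conclusion in step 5 does not follow.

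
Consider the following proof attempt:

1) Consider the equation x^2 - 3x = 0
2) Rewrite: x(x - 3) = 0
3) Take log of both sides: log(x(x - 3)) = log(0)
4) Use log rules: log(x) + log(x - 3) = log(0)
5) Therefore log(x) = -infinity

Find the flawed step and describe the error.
Step 3: Take log of both sides: log(x(x - 3)) = log(0)

Step 3 takes the logarithm of both sides, resulting in log(0) on the right side. The logarithm is only defined for positive numbers; log(0) is undefined (approaches negative infinity). This operation is invalid.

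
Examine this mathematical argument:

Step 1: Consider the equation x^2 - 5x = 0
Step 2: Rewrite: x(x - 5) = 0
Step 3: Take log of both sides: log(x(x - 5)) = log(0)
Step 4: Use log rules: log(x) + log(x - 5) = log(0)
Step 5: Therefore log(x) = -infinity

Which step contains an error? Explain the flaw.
Step 3: Take log of both sides: log(x(x - 5)) = log(0)

Step 3 takes the logarithm of both sides, resulting in log(0) on the right side. The logarithm is only defined for positive numbers; log(0) is undefined (approaches negative infinity). This operation is invalid.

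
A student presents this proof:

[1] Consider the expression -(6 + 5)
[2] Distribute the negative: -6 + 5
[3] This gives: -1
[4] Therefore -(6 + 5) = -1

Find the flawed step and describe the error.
Step 2: Distribute the negative: -6 + 5

Step 2 incorrectly distributes the negative sign. The correct distribution is -(6 + 5) = -6 - 5 = -11. The negative must be applied to both terms, not just the first. The error treats -(6 + 5) as -6 + 5, which equals -1 instead of -11.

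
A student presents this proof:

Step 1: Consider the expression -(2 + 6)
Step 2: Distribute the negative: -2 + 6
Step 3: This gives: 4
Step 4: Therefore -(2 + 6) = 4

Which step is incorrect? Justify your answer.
Step 2: Distribute the negative: -2 + 6

Step 2 incorrectly distributes the negative sign. The correct distribution is -(2 + 6) = -2 - 6 = -8. The negative must be applied to both terms, not just the first. The error treats -(2 + 6) as -2 + 6, which equals 4 instead of -8.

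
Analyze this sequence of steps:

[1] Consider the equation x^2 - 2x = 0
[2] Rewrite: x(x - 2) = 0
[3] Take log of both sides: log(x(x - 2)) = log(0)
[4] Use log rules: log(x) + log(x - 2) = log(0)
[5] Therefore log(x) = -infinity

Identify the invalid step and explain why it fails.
Step 3: Take log of both sides: log(x(x - 2)) = log(0)

Step 3 takes the logarithm of both sides, resulting in log(0) on the right side. The logarithm is only defined for positive numbers; log(0) is undefined (approaches negative infinity). This operation is invalid.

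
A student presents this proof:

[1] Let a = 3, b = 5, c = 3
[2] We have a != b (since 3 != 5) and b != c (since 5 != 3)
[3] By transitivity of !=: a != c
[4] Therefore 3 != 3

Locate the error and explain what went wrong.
Step 3: By transitivity of !=: a != c

Step 3 incorrectly applies transitivity to the '!=' relation. Transitivity states: if a R b and b R c, then a R c. However, '!=' is not transitive. Counterexample: 3 != 5 and 5 != 3, but 3 = 3 (both equal 3). Transitivity holds for relations like <, <=, =, but not for !=.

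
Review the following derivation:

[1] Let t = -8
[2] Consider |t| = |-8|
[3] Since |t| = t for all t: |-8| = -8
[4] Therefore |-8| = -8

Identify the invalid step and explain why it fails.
Step 3: Since |t| = t for all t: |-8| = -8

Step 3 incorrectly states that |t| = t for all t. The correct definition is |t| = t when t >= 0, and |t| = -t when t < 0. Since -8 < 0, we have |-8| = -(-8) = 8, not -8.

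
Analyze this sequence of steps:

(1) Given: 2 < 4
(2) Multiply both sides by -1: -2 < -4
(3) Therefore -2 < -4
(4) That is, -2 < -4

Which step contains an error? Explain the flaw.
Step 2: Multiply both sides by -1: -2 < -4

Step 2 multiplies both sides by -1 but fails to reverse the inequality sign. When multiplying (or dividing) an inequality by a negative number, the direction must be reversed. Since 2 < 4, we should get -2 > -4, i.e., -2 > -4.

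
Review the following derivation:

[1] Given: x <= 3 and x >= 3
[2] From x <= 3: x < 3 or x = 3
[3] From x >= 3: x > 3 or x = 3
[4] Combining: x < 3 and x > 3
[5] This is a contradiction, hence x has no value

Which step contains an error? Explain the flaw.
Step 4: Combining: x < 3 and x > 3

Step 4 incorrectly combines the conditions. From x <= 3 and x >= 3, the intersection is x = 3. The error treats the 'or' cases as 'and' requirements. The correct conclusion is that x = 3 is the unique solution, not that no solution exists.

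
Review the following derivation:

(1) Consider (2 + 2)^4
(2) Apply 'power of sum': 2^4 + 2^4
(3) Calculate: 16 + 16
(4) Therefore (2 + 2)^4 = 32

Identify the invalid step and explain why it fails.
Step 2: Apply 'power of sum': 2^4 + 2^4

Step 2 incorrectly applies a non-existent rule '(a+b)^n = a^n + b^n'. This is false in general. The correct expansion uses the binomial theorem. The actual value is (2 + 2)^4 = 4^4 = 256, not 32.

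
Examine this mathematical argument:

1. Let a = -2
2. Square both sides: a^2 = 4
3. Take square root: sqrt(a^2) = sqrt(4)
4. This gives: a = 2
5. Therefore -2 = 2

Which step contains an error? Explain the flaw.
Step 4: This gives: a = 2

Step 4 incorrectly states that sqrt(a^2) = a. The correct identity is sqrt(a^2) = |a|. Since a = -2 < 0, we have sqrt(a^2) = |-2| = 2, not a = -2.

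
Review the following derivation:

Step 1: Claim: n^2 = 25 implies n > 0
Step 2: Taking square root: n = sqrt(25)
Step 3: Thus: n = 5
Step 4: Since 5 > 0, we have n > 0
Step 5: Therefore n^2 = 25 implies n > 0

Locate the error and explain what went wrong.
Step 2: Taking square root: n = sqrt(25)

Step 2 takes the square root and assumes the positive root only. The equation n^2 = 25 actually has two solutions: n = 5 and n = -5. The proof silently assumes n > 0 without justification, then uses this assumption to conclude n > 0, which is circular. The counterexample n = -5 shows the claim is false.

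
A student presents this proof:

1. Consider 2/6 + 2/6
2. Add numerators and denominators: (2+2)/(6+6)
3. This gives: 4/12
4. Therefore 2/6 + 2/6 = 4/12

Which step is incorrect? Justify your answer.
Step 2: Add numerators and denominators: (2+2)/(6+6)

Step 2 incorrectly adds fractions by separately adding numerators and denominators. This is wrong. The correct method requires a common denominator: 2/6 + 2/6 = (2×6 + 2×6)/(6×6) = 24/36 = 2/3. The method used gives 4/12, which is different.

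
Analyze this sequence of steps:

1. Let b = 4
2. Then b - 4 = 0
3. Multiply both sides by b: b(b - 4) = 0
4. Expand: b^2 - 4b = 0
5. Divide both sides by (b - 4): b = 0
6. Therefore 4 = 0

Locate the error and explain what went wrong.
Step 5: Divide both sides by (b - 4): b = 0

Step 5 divides both sides by (b - 4). However, since b = 4, we have (b - 4) = 0. Division by zero is undefined, making this step invalid.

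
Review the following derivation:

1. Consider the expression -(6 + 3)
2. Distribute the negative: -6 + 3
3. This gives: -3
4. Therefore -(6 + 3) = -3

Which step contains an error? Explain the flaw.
Step 2: Distribute the negative: -6 + 3

Step 2 incorrectly distributes the negative sign. The correct distribution is -(6 + 3) = -6 - 3 = -9. The negative must be applied to both terms, not just the first. The error treats -(6 + 3) as -6 + 3, which equals -3 instead of -9.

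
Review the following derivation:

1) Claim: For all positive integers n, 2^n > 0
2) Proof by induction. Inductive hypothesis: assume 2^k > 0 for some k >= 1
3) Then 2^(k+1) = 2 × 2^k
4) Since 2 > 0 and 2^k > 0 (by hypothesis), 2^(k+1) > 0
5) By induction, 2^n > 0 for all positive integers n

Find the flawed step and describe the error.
Step 5: By induction, 2^n > 0 for all positive integers n

Step 5 concludes the proof by induction, but no base case was ever established. A valid induction proof requires: (1) a base case proving 2^1 > 0, and (2) an inductive step showing IF 2^k > 0 THEN 2^(k+1) > 0. Steps 2-4 correctly establish the inductive step, but without the base case the conclusion in step 5 does not follow.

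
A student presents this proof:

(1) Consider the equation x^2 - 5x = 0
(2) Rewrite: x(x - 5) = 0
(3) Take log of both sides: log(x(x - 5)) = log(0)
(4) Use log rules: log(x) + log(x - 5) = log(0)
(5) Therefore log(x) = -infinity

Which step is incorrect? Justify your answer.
Step 3: Take log of both sides: log(x(x - 5)) = log(0)

Step 3 takes the logarithm of both sides, resulting in log(0) on the right side. The logarithm is only defined for positive numbers; log(0) is undefined (approaches negative infinity). This operation is invalid.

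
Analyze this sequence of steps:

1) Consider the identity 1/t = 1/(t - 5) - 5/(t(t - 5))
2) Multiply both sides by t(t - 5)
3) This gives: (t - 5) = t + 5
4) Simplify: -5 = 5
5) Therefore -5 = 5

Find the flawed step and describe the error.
Step 3: This gives: (t - 5) = t + 5

Step 3 makes a sign error when clearing denominators. Multiplying -5/(t(t - 5)) by t(t - 5) gives -5, not +5. The correct result is (t - 5) = t - 5, which is trivially true, not (t - 5) = t + 5. (Step 1 is a valid identity: 1/(t - 5) - 5/(t(t - 5)) = (t - 5)/(t(t - 5)) = 1/t.)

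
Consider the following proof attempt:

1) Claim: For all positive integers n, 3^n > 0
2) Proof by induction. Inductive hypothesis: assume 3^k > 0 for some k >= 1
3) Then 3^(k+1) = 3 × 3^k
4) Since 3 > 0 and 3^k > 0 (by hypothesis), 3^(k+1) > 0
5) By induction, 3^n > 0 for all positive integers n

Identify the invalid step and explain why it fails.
Step 5: By induction, 3^n > 0 for all positive integers n

Step 5 concludes the proof by induction, but no base case was ever established. A valid induction proof requires: (1) a base case proving 3^1 > 0, and (2) an inductive step showing IF 3^k > 0 THEN 3^(k+1) > 0. Steps 2-4 correctly establish the inductive step, but without the base case the conclusion in step 5 does not follow.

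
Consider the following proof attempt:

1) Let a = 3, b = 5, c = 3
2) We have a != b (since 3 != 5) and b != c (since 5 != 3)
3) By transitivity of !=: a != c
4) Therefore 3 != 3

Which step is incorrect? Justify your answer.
Step 3: By transitivity of !=: a != c

Step 3 incorrectly applies transitivity to the '!=' relation. Transitivity states: if a R b and b R c, then a R c. However, '!=' is not transitive. Counterexample: 3 != 5 and 5 != 3, but 3 = 3 (both equal 3). Transitivity holds for relations like <, <=, =, but not for !=.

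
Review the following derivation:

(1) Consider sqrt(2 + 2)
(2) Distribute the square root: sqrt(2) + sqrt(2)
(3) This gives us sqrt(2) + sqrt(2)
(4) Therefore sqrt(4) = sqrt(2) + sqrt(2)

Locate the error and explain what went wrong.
Step 2: Distribute the square root: sqrt(2) + sqrt(2)

Step 2 incorrectly 'distributes' the square root over addition. The square root function does not distribute: sqrt(a + b) ≠ sqrt(a) + sqrt(b). In fact, sqrt(2 + 2) = sqrt(4) ≈ 2.0000, while sqrt(2) + sqrt(2) ≈ 2.8284.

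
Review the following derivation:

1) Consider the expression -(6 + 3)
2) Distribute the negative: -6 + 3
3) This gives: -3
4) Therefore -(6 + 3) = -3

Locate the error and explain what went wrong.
Step 2: Distribute the negative: -6 + 3

Step 2 incorrectly distributes the negative sign. The correct distribution is -(6 + 3) = -6 - 3 = -9. The negative must be applied to both terms, not just the first. The error treats -(6 + 3) as -6 + 3, which equals -3 instead of -9.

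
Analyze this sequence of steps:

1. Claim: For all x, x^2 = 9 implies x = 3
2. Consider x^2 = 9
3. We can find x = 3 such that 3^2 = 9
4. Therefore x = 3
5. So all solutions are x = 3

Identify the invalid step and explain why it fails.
Step 4: Therefore x = 3

Step 4 incorrectly concludes that x = 3 is the only solution. The proof shows that x = 3 is A solution (existence), but does not show it is the ONLY solution (uniqueness). In fact, x = -3 is also a solution since (-3)^2 = 9. Finding one solution doesn't prove there are no others.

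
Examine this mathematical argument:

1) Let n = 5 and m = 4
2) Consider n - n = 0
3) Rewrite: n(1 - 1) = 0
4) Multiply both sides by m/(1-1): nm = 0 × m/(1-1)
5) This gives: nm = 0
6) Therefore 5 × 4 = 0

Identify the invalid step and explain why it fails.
Step 4: Multiply both sides by m/(1-1): nm = 0 × m/(1-1)

Step 4 multiplies both sides by m/(1-1). However, 1-1 = 0, so this is multiplication by m/0, which is undefined. We cannot multiply by an undefined expression.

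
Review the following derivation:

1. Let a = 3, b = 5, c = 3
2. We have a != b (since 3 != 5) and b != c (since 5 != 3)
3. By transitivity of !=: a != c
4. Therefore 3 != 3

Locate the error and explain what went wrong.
Step 3: By transitivity of !=: a != c

Step 3 incorrectly applies transitivity to the '!=' relation. Transitivity states: if a R b and b R c, then a R c. However, '!=' is not transitive. Counterexample: 3 != 5 and 5 != 3, but 3 = 3 (both equal 3). Transitivity holds for relations like <, <=, =, but not for !=.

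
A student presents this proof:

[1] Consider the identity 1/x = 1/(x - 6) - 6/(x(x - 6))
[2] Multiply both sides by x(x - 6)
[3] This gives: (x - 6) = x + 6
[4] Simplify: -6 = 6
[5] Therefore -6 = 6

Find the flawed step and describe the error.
Step 3: This gives: (x - 6) = x + 6

Step 3 makes a sign error when clearing denominators. Multiplying -6/(x(x - 6)) by x(x - 6) gives -6, not +6. The correct result is (x - 6) = x - 6, which is trivially true, not (x - 6) = x + 6. (Step 1 is a valid identity: 1/(x - 6) - 6/(x(x - 6)) = (x - 6)/(x(x - 6)) = 1/x.)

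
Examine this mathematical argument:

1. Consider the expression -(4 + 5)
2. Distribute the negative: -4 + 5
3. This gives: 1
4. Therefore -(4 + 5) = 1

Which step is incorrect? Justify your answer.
Step 2: Distribute the negative: -4 + 5

Step 2 incorrectly distributes the negative sign. The correct distribution is -(4 + 5) = -4 - 5 = -9. The negative must be applied to both terms, not just the first. The error treats -(4 + 5) as -4 + 5, which equals 1 instead of -9.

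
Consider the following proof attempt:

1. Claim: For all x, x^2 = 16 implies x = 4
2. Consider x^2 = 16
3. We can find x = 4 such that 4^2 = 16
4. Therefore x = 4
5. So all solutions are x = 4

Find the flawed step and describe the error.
Step 4: Therefore x = 4

Step 4 incorrectly concludes that x = 4 is the only solution. The proof shows that x = 4 is A solution (existence), but does not show it is the ONLY solution (uniqueness). In fact, x = -4 is also a solution since (-4)^2 = 16. Finding one solution doesn't prove there are no others.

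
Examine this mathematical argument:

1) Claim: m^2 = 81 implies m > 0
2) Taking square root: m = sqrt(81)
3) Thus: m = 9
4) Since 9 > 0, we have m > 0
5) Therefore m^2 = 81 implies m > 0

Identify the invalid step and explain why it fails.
Step 2: Taking square root: m = sqrt(81)

Step 2 takes the square root and assumes the positive root only. The equation m^2 = 81 actually has two solutions: m = 9 and m = -9. The proof silently assumes m > 0 without justification, then uses this assumption to conclude m > 0, which is circular. The counterexample m = -9 shows the claim is false.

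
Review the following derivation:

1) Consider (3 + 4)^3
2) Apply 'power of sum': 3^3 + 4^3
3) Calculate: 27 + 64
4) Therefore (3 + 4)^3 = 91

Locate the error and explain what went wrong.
Step 2: Apply 'power of sum': 3^3 + 4^3

Step 2 incorrectly applies a non-existent rule '(a+b)^n = a^n + b^n'. This is false in general. The correct expansion uses the binomial theorem. The actual value is (3 + 4)^3 = 7^3 = 343, not 91.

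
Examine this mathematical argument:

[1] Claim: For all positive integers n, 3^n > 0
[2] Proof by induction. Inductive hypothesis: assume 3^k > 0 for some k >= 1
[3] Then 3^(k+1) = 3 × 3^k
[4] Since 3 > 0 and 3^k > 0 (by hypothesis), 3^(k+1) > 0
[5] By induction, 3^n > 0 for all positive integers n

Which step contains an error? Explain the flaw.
Step 5: By induction, 3^n > 0 for all positive integers n

Step 5 concludes the proof by induction, but no base case was ever established. A valid induction proof requires: (1) a base case proving 3^1 > 0, and (2) an inductive step showing IF 3^k > 0 THEN 3^(k+1) > 0. Steps 2-4 correctly establish the inductive step, but without the base case the conclusion in step 5 does not follow.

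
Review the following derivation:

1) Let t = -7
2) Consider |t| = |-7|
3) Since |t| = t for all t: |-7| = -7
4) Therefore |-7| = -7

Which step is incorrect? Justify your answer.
Step 3: Since |t| = t for all t: |-7| = -7

Step 3 incorrectly states that |t| = t for all t. The correct definition is |t| = t when t >= 0, and |t| = -t when t < 0. Since -7 < 0, we have |-7| = -(-7) = 7, not -7.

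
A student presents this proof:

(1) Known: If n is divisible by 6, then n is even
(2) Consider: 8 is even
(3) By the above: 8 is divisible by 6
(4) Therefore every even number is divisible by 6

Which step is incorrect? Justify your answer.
Step 3: By the above: 8 is divisible by 6

Step 3 commits the fallacy of affirming the consequent. The known fact 'divisible by 6 → even' does NOT imply 'even → divisible by 6'. That would be the converse, which is false. For example, 8 is even but 8 ÷ 6 = 1.33, which is not an integer.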